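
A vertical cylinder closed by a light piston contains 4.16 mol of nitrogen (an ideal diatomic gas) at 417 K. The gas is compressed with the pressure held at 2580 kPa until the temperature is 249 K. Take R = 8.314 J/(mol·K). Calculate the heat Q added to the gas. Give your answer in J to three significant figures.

Q ≈ -20300 J

Isobaric: W = nRΔT = (4.16)(8.314)(-168) = -5810 J.
ΔU = nCᵥΔT with Cᵥ = 5R/2: ΔU = (4.16)(20.79)(-168) = -14526 J.
Q = ΔU + W = -14526 − 5810 = -20337 J.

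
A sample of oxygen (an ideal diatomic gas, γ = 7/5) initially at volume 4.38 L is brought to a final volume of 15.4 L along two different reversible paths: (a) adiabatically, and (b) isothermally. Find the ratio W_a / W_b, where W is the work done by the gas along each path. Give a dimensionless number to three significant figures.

W_a / W_b ≈ 0.786

Path (a) adiabatic: W = P₁V₁(1 − (V₁/V₂)^(γ−1))/(γ−1) → W_a/(P₁V₁) = 0.9881.
Path (b) isothermal: W = P₁V₁ ln(V₂/V₁) → W_b/(P₁V₁) = 1.257.
W_a / W_b = 0.9881 / 1.257 = 0.7859.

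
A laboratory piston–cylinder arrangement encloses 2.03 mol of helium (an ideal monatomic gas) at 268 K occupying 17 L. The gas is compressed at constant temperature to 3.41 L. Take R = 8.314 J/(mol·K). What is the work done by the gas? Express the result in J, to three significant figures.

Isothermal: W = nRT ln(V₂/V₁).
W = (2.03)(8.314)(268) × ln(3.41/17)
  = 4523 × -1.607
W_by_gas = -7266 J.

W ≈ -7270 J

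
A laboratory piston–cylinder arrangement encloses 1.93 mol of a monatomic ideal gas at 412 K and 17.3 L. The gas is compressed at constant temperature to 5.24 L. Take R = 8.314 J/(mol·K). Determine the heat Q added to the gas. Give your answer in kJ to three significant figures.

Isothermal ⇒ ΔU = 0, so Q = W = nRT ln(V₂/V₁).
Q = (1.93)(8.314)(412) ln(5.24/17.3) = 6611 × -1.194 = -7896 J.

Q ≈ -7.90 kJ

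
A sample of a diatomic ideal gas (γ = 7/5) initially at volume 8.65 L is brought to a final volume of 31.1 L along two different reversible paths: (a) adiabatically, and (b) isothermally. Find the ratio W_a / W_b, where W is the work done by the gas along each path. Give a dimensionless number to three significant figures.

W_a / W_b ≈ 0.783

Path (a) adiabatic: W = P₁V₁(1 − (V₁/V₂)^(γ−1))/(γ−1) → W_a/(P₁V₁) = 1.002.
Path (b) isothermal: W = P₁V₁ ln(V₂/V₁) → W_b/(P₁V₁) = 1.28.
W_a / W_b = 1.002 / 1.28 = 0.7827.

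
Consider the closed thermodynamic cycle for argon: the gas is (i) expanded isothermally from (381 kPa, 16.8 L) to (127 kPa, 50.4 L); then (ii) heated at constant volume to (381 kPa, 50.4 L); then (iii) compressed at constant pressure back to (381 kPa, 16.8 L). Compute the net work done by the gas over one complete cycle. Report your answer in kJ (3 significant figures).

W_net ≈ -5.77 kJ

Leg (i): W = PᵢVᵢ ln(V_f/Vᵢ) = (6401) ln(50.4/16.8) = 7032 J.
Leg (ii): W = 0.
Leg (iii): W = PΔV = (381)(16.8 − 50.4) = -12802 J.
W_net = 7032 − 12802 = -5770 J.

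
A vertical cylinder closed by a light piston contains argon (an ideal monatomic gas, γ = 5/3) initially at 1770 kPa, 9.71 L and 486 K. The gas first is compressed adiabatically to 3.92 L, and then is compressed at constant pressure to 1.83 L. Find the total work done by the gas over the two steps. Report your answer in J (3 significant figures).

Step 1 (adiabatic): W = (P₁V₁ − P₂V₂)/(γ−1) = (17187 − 31464)/0.667 = -21416 J.
After step 1: P = 8027 kPa, V = 3.92 L, T = 889.7 K.
Step 2 (isobaric): W = PΔV = (8027 kPa)(1.83 − 3.92 L) = -16775 J.
W_total = -21416 − 16775 = -38191 J.

W_total ≈ -38200 J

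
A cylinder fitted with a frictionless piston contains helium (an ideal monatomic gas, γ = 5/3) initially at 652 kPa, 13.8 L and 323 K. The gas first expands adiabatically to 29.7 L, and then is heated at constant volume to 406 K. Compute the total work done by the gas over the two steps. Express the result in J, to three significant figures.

W_total ≈ 5400 J

Step 1 (adiabatic): W = (P₁V₁ − P₂V₂)/(γ−1) = (8998 − 5398)/0.667 = 5400 J.
Step 2 (isochoric): W = 0 (constant volume).
W_total = 5400 + 0 = 5400 J.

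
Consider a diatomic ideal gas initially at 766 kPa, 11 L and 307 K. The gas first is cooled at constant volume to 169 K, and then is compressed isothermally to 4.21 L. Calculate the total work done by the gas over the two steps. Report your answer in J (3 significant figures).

Step 1 (isochoric): W = 0 (constant volume).
After step 1: P = 421.7 kPa (V unchanged).
Step 2 (isothermal): W = P₁V₁ ln(V₂/V₁) = (4638) ln(4.21/11) = -4455 J.
W_total = 0 − 4455 = -4455 J.

W_total ≈ -4450 J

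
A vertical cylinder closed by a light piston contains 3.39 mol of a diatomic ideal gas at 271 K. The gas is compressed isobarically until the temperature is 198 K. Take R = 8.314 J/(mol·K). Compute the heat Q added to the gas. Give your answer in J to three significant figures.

Q ≈ -7200 J

Isobaric: W = nRΔT = (3.39)(8.314)(-73) = -2057 J.
ΔU = nCᵥΔT with Cᵥ = 5R/2: ΔU = (3.39)(20.79)(-73) = -5144 J.
Q = ΔU + W = -5144 − 2057 = -7201 J.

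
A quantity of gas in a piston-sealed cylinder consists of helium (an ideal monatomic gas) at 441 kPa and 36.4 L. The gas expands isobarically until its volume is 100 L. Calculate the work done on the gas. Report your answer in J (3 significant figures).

W ≈ -28000 J

Isobaric: W = P ΔV.
W = (441 kPa)(100 − 36.4 L) = (441)(63.6) = 28048 J.
Work on gas = −W_by = -28048 J.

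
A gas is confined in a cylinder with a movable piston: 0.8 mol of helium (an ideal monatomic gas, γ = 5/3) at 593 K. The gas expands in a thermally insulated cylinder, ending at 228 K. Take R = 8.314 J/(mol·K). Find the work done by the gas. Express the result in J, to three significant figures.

Adiabatic ⇒ Q = 0, so W_by = −ΔU = nCᵥ(T₁ − T₂).
Cᵥ = 3R/2 = 12.47 J/(mol·K).
W = (0.8)(12.47)(593 − 228) = 3642 J.

W ≈ 3640 J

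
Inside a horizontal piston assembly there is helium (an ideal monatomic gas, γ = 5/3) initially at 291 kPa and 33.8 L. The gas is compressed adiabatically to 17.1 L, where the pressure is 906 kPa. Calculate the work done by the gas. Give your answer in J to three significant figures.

Adiabatic: W = (P₁V₁ − P₂V₂)/(γ − 1) with γ = 5/3.
P₁V₁ = 9836 J, P₂V₂ = 15493 J.
W = (9836 − 15493) / 0.6667 = -8485 J.

W ≈ -8490 J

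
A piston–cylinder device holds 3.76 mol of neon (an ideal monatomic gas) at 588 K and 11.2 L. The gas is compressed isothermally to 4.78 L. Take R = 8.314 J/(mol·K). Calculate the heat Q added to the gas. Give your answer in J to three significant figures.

Q ≈ -15700 J

Isothermal ⇒ ΔU = 0, so Q = W = nRT ln(V₂/V₁).
Q = (3.76)(8.314)(588) ln(4.78/11.2) = 18381 × -0.8515 = -15651 J.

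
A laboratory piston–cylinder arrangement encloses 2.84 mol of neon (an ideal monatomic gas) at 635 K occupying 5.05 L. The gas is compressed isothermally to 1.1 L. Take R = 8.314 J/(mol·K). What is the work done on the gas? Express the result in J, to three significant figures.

W ≈ 22900 J

Isothermal: W = nRT ln(V₂/V₁).
W = (2.84)(8.314)(635) × ln(1.1/5.05)
  = 14993 × -1.524
W_by_gas = -22851 J; work on gas = −W_by = 22851 J.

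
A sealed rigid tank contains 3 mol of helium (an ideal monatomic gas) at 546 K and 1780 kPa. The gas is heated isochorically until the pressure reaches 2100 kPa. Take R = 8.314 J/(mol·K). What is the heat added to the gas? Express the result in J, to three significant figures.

Q ≈ 3670 J

Constant volume ⇒ W = 0, so Q = ΔU = nCᵥΔT with Cᵥ = 3R/2 = 12.47 J/(mol·K).
At constant V, T₂/T₁ = P₂/P₁ ⇒ ΔT = T₁(P₂/P₁ − 1) = 546·(2100/1780 − 1) = 98.16 K.
ΔU = (3)(12.47)(98.16) = 3672 J.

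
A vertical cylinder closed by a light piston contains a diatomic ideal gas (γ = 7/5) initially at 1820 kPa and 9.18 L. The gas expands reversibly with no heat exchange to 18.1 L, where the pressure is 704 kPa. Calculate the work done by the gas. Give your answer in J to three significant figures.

W ≈ 9910 J

Adiabatic: W = (P₁V₁ − P₂V₂)/(γ − 1) with γ = 7/5.
P₁V₁ = 16708 J, P₂V₂ = 12742 J.
W = (16708 − 12742) / 0.4 = 9913 J.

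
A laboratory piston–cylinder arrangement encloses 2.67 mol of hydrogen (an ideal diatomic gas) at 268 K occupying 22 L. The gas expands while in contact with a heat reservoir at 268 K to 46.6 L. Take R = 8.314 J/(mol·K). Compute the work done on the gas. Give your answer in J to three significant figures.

W ≈ -4470 J

Isothermal: W = nRT ln(V₂/V₁).
W = (2.67)(8.314)(268) × ln(46.6/22)
  = 5949 × 0.7506
W_by_gas = 4465 J; work on gas = −W_by = -4465 J.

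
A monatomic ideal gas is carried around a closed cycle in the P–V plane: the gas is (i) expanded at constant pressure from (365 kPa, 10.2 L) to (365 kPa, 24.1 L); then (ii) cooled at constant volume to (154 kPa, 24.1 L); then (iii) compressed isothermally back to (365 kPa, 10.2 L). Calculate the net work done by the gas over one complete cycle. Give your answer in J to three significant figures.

Leg (i): W = PΔV = (365)(24.1 − 10.2) = 5074 J.
Leg (ii): W = 0.
Leg (iii): W = PᵢVᵢ ln(V_f/Vᵢ) = (3711) ln(10.2/24.1) = -3191 J.
W_net = 5074 − 3191 = 1882 J.

W_net ≈ 1880 J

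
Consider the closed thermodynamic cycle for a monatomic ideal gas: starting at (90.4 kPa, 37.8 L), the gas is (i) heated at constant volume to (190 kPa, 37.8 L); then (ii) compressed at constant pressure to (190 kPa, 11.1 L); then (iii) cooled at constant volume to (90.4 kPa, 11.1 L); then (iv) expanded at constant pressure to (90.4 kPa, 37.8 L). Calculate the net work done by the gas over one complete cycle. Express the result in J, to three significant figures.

Constant-volume legs do no work.
W(ii) = (190)(11.1 − 37.8) = -5073 J; W(iv) = (90.4)(37.8 − 11.1) = 2414 J.
W_net = -5073 + 2414 = -2659 J (the counter-clockwise enclosed area).

W_net ≈ -2660 J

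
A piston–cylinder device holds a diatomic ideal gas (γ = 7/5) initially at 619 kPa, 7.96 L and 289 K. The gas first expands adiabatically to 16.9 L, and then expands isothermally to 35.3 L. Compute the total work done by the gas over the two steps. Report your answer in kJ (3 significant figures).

Step 1 (adiabatic): W = (P₁V₁ − P₂V₂)/(γ−1) = (4927 − 3646)/0.4 = 3203 J.
After step 1: P = 215.7 kPa, V = 16.9 L, T = 213.8 K.
Step 2 (isothermal): W = P₁V₁ ln(V₂/V₁) = (3646) ln(35.3/16.9) = 2686 J.
W_total = 3203 + 2686 = 5889 J.

W_total ≈ 5.89 kJ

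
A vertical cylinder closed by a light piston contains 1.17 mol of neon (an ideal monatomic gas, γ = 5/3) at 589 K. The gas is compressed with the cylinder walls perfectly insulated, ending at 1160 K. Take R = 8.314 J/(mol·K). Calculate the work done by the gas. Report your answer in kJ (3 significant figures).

W ≈ -8.33 kJ

Adiabatic ⇒ Q = 0, so W_by = −ΔU = nCᵥ(T₁ − T₂).
Cᵥ = 3R/2 = 12.47 J/(mol·K).
W = (1.17)(12.47)(589 − 1160) = -8332 J.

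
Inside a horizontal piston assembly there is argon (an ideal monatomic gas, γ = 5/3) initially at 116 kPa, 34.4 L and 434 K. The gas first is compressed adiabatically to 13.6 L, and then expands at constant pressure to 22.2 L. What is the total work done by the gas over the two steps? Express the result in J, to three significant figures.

Step 1 (adiabatic): W = (P₁V₁ − P₂V₂)/(γ−1) = (3990 − 7408)/0.667 = -5126 J.
After step 1: P = 544.7 kPa, V = 13.6 L, T = 805.7 K.
Step 2 (isobaric): W = PΔV = (544.7 kPa)(22.2 − 13.6 L) = 4684 J.
W_total = -5126 + 4684 = -441.9 J.

W_total ≈ -442 J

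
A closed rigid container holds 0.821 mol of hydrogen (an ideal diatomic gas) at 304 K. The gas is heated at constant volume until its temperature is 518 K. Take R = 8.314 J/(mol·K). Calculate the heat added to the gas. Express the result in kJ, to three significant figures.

Q ≈ 3.65 kJ

Constant volume ⇒ W = 0, so Q = ΔU = nCᵥΔT with Cᵥ = 5R/2 = 20.79 J/(mol·K).
ΔU = (0.821)(20.79)(518 − 304) = 3652 J.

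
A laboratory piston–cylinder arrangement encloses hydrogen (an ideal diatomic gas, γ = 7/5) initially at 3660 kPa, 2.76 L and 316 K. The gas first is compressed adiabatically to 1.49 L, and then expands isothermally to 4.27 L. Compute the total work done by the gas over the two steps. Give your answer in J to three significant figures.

Step 1 (adiabatic): W = (P₁V₁ − P₂V₂)/(γ−1) = (10102 − 12926)/0.4 = -7062 J.
After step 1: P = 8675 kPa, V = 1.49 L, T = 404.4 K.
Step 2 (isothermal): W = P₁V₁ ln(V₂/V₁) = (12926) ln(4.27/1.49) = 13609 J.
W_total = -7062 + 13609 = 6547 J.

W_total ≈ 6550 J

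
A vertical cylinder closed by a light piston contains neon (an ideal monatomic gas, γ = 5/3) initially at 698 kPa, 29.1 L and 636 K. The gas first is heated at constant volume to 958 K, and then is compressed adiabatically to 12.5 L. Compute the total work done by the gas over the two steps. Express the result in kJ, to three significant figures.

Step 1 (isochoric): W = 0 (constant volume).
After step 1: P = 1051 kPa (V unchanged).
Step 2 (adiabatic): W = (P₁V₁ − P₂V₂)/(γ−1) = (30595 − 53742)/0.667 = -34720 J.
W_total = 0 − 34720 = -34720 J.

W_total ≈ -34.7 kJ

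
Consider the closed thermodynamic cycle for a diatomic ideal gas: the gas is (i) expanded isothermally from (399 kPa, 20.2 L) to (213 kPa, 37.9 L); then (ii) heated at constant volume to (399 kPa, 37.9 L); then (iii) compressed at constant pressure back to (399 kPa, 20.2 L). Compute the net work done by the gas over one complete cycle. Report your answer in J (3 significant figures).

W_net ≈ -1990 J

Leg (i): W = PᵢVᵢ ln(V_f/Vᵢ) = (8060) ln(37.9/20.2) = 5072 J.
Leg (ii): W = 0.
Leg (iii): W = PΔV = (399)(20.2 − 37.9) = -7062 J.
W_net = 5072 − 7062 = -1991 J.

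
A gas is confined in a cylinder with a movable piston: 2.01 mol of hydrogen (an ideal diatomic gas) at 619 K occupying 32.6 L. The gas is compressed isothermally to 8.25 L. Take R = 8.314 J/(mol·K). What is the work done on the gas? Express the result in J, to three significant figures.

Isothermal: W = nRT ln(V₂/V₁).
W = (2.01)(8.314)(619) × ln(8.25/32.6)
  = 10344 × -1.374
W_by_gas = -14214 J; work on gas = −W_by = 14214 J.

W ≈ 14200 J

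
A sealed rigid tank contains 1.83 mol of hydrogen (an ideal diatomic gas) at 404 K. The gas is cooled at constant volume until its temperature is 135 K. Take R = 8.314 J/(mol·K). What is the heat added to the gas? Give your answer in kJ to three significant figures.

Q ≈ -10.2 kJ

Constant volume ⇒ W = 0, so Q = ΔU = nCᵥΔT with Cᵥ = 5R/2 = 20.79 J/(mol·K).
ΔU = (1.83)(20.79)(135 − 404) = -10232 J.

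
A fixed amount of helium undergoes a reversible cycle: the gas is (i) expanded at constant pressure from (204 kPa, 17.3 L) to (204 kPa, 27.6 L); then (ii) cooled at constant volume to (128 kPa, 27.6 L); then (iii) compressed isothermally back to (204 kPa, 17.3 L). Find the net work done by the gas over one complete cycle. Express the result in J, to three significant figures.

W_net ≈ 451 J

Leg (i): W = PΔV = (204)(27.6 − 17.3) = 2101 J.
Leg (ii): W = 0.
Leg (iii): W = PᵢVᵢ ln(V_f/Vᵢ) = (3533) ln(17.3/27.6) = -1650 J.
W_net = 2101 − 1650 = 451 J.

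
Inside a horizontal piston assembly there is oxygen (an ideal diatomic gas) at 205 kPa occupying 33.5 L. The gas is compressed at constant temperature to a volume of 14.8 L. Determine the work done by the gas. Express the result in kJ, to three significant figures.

W ≈ -5.61 kJ

Isothermal: W = nRT ln(V₂/V₁) = P₁V₁ ln(V₂/V₁).
P₁V₁ = (205 kPa)(33.5 L) = 6868 J.
W = 6868 × ln(14.8/33.5) = 6868 × -0.8169
W_by_gas = -5610 J.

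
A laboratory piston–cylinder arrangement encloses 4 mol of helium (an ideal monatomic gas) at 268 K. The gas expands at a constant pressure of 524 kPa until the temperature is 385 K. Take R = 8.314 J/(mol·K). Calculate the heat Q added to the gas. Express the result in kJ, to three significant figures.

Q ≈ 9.73 kJ

Isobaric: W = nRΔT = (4)(8.314)(117) = 3891 J.
ΔU = nCᵥΔT with Cᵥ = 3R/2: ΔU = (4)(12.47)(117) = 5836 J.
Q = ΔU + W = 5836 + 3891 = 9727 J.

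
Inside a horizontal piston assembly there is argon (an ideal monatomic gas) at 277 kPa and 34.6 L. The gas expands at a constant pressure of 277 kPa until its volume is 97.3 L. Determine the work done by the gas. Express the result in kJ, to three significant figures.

Isobaric: W = P ΔV.
W = (277 kPa)(97.3 − 34.6 L) = (277)(62.7) = 17368 J.

W ≈ 17.4 kJ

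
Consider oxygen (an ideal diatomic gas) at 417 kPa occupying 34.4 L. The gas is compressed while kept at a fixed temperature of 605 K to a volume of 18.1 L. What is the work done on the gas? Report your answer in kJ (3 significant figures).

Isothermal: W = nRT ln(V₂/V₁) = P₁V₁ ln(V₂/V₁).
P₁V₁ = (417 kPa)(34.4 L) = 14345 J.
W = 14345 × ln(18.1/34.4) = 14345 × -0.6421
W_by_gas = -9211 J; work on gas = −W_by = 9211 J.

W ≈ 9.21 kJ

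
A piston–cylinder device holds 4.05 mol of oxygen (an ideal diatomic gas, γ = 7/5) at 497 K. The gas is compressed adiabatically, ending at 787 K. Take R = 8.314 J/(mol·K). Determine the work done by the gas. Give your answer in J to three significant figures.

W ≈ -24400 J

Adiabatic ⇒ Q = 0, so W_by = −ΔU = nCᵥ(T₁ − T₂).
Cᵥ = 5R/2 = 20.79 J/(mol·K).
W = (4.05)(20.79)(497 − 787) = -24412 J.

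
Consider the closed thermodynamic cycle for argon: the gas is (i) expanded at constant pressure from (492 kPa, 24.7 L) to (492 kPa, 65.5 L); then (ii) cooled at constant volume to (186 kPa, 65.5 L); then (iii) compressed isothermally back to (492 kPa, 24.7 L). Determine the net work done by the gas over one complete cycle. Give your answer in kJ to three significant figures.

Leg (i): W = PΔV = (492)(65.5 − 24.7) = 20074 J.
Leg (ii): W = 0.
Leg (iii): W = PᵢVᵢ ln(V_f/Vᵢ) = (12183) ln(24.7/65.5) = -11881 J.
W_net = 20074 − 11881 = 8192 J.

W_net ≈ 8.19 kJ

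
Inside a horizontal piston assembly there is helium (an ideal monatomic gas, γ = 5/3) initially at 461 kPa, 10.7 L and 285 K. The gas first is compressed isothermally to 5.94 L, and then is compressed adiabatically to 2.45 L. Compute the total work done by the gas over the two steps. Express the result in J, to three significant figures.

Step 1 (isothermal): W = P₁V₁ ln(V₂/V₁) = (4933) ln(5.94/10.7) = -2903 J.
After step 1: P = 830.4 kPa, V = 5.94 L, T = 285 K.
Step 2 (adiabatic): W = (P₁V₁ − P₂V₂)/(γ−1) = (4933 − 8902)/0.667 = -5954 J.
W_total = -2903 − 5954 = -8857 J.

W_total ≈ -8860 J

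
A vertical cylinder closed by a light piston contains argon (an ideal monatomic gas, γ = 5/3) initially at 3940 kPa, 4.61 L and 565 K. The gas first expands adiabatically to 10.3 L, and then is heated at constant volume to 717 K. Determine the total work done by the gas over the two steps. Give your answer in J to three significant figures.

Step 1 (adiabatic): W = (P₁V₁ − P₂V₂)/(γ−1) = (18163 − 10628)/0.667 = 11304 J.
Step 2 (isochoric): W = 0 (constant volume).
W_total = 11304 + 0 = 11304 J.

W_total ≈ 11300 J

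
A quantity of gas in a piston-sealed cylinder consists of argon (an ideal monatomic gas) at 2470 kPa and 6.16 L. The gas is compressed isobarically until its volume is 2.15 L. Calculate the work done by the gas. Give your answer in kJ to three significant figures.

W ≈ -9.90 kJ

Isobaric: W = P ΔV.
W = (2470 kPa)(2.15 − 6.16 L) = (2470)(-4.01) = -9905 J.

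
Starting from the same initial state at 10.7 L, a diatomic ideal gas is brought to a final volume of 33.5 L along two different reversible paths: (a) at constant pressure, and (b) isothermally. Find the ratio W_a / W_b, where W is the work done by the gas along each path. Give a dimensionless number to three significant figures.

Path (a) isobaric: W = P₁(V₂ − V₁) → W_a/(P₁V₁) = 2.131.
Path (b) isothermal: W = P₁V₁ ln(V₂/V₁) → W_b/(P₁V₁) = 1.141.
W_a / W_b = 2.131 / 1.141 = 1.867.

W_a / W_b ≈ 1.87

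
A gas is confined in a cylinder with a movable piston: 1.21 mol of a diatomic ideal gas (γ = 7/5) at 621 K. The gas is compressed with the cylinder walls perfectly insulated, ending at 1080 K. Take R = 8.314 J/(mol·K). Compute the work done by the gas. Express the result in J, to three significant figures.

W ≈ -11500 J

Adiabatic ⇒ Q = 0, so W_by = −ΔU = nCᵥ(T₁ − T₂).
Cᵥ = 5R/2 = 20.79 J/(mol·K).
W = (1.21)(20.79)(621 − 1080) = -11544 J.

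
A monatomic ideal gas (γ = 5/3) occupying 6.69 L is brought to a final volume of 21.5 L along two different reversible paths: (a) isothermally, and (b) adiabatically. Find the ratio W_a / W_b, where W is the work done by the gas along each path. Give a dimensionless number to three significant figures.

W_a / W_b ≈ 1.44

Path (a) isothermal: W = P₁V₁ ln(V₂/V₁) → W_a/(P₁V₁) = 1.167.
Path (b) adiabatic: W = P₁V₁(1 − (V₁/V₂)^(γ−1))/(γ−1) → W_b/(P₁V₁) = 0.8112.
W_a / W_b = 1.167 / 0.8112 = 1.439.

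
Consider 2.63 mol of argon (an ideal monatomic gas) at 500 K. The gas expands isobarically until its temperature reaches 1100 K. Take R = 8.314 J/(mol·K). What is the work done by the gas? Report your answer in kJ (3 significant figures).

Isobaric: W = P ΔV = nR ΔT.
W = (2.63)(8.314)(1100 − 500) = 13119 J.

W ≈ 13.1 kJ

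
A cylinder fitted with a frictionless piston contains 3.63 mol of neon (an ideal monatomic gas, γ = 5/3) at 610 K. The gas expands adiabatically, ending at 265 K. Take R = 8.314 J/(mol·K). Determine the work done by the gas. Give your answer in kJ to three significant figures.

Adiabatic ⇒ Q = 0, so W_by = −ΔU = nCᵥ(T₁ − T₂).
Cᵥ = 3R/2 = 12.47 J/(mol·K).
W = (3.63)(12.47)(610 − 265) = 15618 J.

W ≈ 15.6 kJ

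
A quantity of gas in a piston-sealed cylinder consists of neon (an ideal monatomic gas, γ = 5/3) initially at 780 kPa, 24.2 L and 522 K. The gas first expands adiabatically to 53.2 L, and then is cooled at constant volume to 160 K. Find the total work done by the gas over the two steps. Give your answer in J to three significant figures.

Step 1 (adiabatic): W = (P₁V₁ − P₂V₂)/(γ−1) = (18876 − 11165)/0.667 = 11567 J.
Step 2 (isochoric): W = 0 (constant volume).
W_total = 11567 + 0 = 11567 J.

W_total ≈ 11600 J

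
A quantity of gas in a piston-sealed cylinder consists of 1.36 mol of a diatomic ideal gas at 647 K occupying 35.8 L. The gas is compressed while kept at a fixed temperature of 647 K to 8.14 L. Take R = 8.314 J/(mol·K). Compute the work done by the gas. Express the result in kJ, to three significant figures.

W ≈ -10.8 kJ

Isothermal: W = nRT ln(V₂/V₁).
W = (1.36)(8.314)(647) × ln(8.14/35.8)
  = 7316 × -1.481
W_by_gas = -10836 J.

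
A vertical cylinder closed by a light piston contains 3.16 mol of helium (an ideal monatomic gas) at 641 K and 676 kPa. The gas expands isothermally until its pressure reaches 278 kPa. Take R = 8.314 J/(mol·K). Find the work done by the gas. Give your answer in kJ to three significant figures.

W ≈ 15.0 kJ

Isothermal process: W = nRT ln(V₂/V₁) = nRT ln(P₁/P₂).
W = (3.16)(8.314)(641) × ln(676/278)
  = 16841 × ln(2.432) = 16841 × 0.8886
W_by_gas = 14964 J.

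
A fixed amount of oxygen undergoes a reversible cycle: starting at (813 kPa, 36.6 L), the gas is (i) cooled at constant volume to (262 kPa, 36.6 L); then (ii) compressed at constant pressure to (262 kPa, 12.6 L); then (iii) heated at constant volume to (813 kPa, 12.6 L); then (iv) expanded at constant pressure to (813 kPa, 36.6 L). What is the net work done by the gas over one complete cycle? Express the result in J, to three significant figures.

Constant-volume legs do no work.
W(ii) = (262)(12.6 − 36.6) = -6288 J; W(iv) = (813)(36.6 − 12.6) = 19512 J.
W_net = -6288 + 19512 = 13224 J (the clockwise enclosed area).

W_net ≈ 13200 J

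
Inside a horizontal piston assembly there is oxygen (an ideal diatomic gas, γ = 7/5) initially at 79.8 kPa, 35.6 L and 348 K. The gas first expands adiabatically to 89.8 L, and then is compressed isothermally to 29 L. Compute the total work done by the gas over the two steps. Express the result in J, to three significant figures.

W_total ≈ -20.8 J

Step 1 (adiabatic): W = (P₁V₁ − P₂V₂)/(γ−1) = (2841 − 1962)/0.4 = 2197 J.
After step 1: P = 21.85 kPa, V = 89.8 L, T = 240.4 K.
Step 2 (isothermal): W = P₁V₁ ln(V₂/V₁) = (1962) ln(29/89.8) = -2218 J.
W_total = 2197 − 2218 = -20.81 J.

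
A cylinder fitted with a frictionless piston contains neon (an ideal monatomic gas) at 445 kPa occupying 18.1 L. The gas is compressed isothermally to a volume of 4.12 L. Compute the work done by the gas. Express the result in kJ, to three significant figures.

Isothermal: W = nRT ln(V₂/V₁) = P₁V₁ ln(V₂/V₁).
P₁V₁ = (445 kPa)(18.1 L) = 8055 J.
W = 8055 × ln(4.12/18.1) = 8055 × -1.48
W_by_gas = -11921 J.

W ≈ -11.9 kJ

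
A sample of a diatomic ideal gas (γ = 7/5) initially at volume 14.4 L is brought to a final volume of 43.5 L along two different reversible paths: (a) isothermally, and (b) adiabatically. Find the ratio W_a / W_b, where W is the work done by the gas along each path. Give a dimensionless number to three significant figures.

W_a / W_b ≈ 1.24

Path (a) isothermal: W = P₁V₁ ln(V₂/V₁) → W_a/(P₁V₁) = 1.106.
Path (b) adiabatic: W = P₁V₁(1 − (V₁/V₂)^(γ−1))/(γ−1) → W_b/(P₁V₁) = 0.8935.
W_a / W_b = 1.106 / 0.8935 = 1.237.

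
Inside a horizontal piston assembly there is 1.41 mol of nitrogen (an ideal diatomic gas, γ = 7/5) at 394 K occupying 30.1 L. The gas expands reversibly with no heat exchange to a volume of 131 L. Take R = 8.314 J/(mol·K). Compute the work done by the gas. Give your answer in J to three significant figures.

Adiabatic: TV^(γ−1) = const with γ = 7/5.
T₂ = T₁ (V₁/V₂)^(γ−1) = 394 × (30.1/131)^0.4 = 394 × 0.5553 = 218.8 K.
W_by = nCᵥ(T₁ − T₂) = (1.41)(20.79)(394 − 218.8) = 5135 J.

W ≈ 5140 J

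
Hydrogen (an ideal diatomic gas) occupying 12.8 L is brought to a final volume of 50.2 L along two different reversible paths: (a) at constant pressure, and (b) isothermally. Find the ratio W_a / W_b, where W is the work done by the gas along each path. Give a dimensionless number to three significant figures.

W_a / W_b ≈ 2.14

Path (a) isobaric: W = P₁(V₂ − V₁) → W_a/(P₁V₁) = 2.922.
Path (b) isothermal: W = P₁V₁ ln(V₂/V₁) → W_b/(P₁V₁) = 1.367.
W_a / W_b = 2.922 / 1.367 = 2.138.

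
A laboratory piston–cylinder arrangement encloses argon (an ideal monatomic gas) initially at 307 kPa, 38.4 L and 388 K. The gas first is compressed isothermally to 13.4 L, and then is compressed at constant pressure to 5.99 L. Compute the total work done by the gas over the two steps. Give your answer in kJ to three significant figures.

W_total ≈ -18.9 kJ

Step 1 (isothermal): W = P₁V₁ ln(V₂/V₁) = (11789) ln(13.4/38.4) = -12411 J.
After step 1: P = 879.8 kPa, V = 13.4 L, T = 388 K.
Step 2 (isobaric): W = PΔV = (879.8 kPa)(5.99 − 13.4 L) = -6519 J.
W_total = -12411 − 6519 = -18930 J.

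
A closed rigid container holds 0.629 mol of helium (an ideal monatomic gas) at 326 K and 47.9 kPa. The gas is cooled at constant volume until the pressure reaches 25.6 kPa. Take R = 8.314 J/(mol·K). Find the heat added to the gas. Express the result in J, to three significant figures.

Constant volume ⇒ W = 0, so Q = ΔU = nCᵥΔT with Cᵥ = 3R/2 = 12.47 J/(mol·K).
At constant V, T₂/T₁ = P₂/P₁ ⇒ ΔT = T₁(P₂/P₁ − 1) = 326·(25.6/47.9 − 1) = -151.8 K.
ΔU = (0.629)(12.47)(-151.8) = -1191 J.

Q ≈ -1190 J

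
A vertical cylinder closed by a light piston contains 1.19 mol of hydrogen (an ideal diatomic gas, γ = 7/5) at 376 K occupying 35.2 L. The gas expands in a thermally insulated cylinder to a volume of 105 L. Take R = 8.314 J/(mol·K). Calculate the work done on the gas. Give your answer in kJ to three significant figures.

Adiabatic: TV^(γ−1) = const with γ = 7/5.
T₂ = T₁ (V₁/V₂)^(γ−1) = 376 × (35.2/105)^0.4 = 376 × 0.6459 = 242.8 K.
W_by = nCᵥ(T₁ − T₂) = (1.19)(20.79)(376 − 242.8) = 3293 J.
Work on gas = −W_by = -3293 J.

W ≈ -3.29 kJ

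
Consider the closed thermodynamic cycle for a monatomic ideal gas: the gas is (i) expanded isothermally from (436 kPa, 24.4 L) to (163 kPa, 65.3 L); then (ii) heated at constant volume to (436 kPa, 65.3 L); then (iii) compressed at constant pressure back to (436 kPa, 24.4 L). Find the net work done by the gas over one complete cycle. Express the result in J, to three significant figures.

W_net ≈ -7360 J

Leg (i): W = PᵢVᵢ ln(V_f/Vᵢ) = (10638) ln(65.3/24.4) = 10473 J.
Leg (ii): W = 0.
Leg (iii): W = PΔV = (436)(24.4 − 65.3) = -17832 J.
W_net = 10473 − 17832 = -7360 J.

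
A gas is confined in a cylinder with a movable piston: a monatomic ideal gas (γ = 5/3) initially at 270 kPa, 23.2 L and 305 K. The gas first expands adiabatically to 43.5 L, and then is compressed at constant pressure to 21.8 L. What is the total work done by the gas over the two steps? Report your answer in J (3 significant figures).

W_total ≈ 1160 J

Step 1 (adiabatic): W = (P₁V₁ − P₂V₂)/(γ−1) = (6264 − 4120)/0.667 = 3217 J.
After step 1: P = 94.7 kPa, V = 43.5 L, T = 200.6 K.
Step 2 (isobaric): W = PΔV = (94.7 kPa)(21.8 − 43.5 L) = -2055 J.
W_total = 3217 − 2055 = 1162 J.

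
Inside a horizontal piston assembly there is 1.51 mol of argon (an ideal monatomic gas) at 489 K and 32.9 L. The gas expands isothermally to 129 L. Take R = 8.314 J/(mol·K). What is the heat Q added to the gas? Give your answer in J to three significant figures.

Isothermal ⇒ ΔU = 0, so Q = W = nRT ln(V₂/V₁).
Q = (1.51)(8.314)(489) ln(129/32.9) = 6139 × 1.366 = 8388 J.

Q ≈ 8390 J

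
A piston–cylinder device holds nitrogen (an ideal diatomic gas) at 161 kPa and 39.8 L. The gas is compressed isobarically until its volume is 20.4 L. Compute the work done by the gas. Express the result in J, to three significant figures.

Isobaric: W = P ΔV.
W = (161 kPa)(20.4 − 39.8 L) = (161)(-19.4) = -3123 J.

W ≈ -3120 J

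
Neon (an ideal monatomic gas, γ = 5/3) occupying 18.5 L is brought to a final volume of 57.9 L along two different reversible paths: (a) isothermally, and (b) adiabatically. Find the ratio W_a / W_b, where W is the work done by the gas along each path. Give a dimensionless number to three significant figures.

Path (a) isothermal: W = P₁V₁ ln(V₂/V₁) → W_a/(P₁V₁) = 1.141.
Path (b) adiabatic: W = P₁V₁(1 − (V₁/V₂)^(γ−1))/(γ−1) → W_b/(P₁V₁) = 0.7989.
W_a / W_b = 1.141 / 0.7989 = 1.428.

W_a / W_b ≈ 1.43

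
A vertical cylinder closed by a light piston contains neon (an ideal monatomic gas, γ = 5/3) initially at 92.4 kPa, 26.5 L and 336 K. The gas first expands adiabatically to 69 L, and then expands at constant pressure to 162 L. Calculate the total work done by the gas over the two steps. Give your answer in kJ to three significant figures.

W_total ≈ 3.48 kJ

Step 1 (adiabatic): W = (P₁V₁ − P₂V₂)/(γ−1) = (2449 − 1294)/0.667 = 1732 J.
After step 1: P = 18.75 kPa, V = 69 L, T = 177.5 K.
Step 2 (isobaric): W = PΔV = (18.75 kPa)(162 − 69 L) = 1744 J.
W_total = 1732 + 1744 = 3476 J.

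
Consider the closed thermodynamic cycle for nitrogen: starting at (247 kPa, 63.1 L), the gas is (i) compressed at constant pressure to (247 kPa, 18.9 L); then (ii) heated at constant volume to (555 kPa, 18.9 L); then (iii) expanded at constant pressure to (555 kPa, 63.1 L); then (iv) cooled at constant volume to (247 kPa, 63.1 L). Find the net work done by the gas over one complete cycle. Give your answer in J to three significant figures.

W_net ≈ 13600 J

Constant-volume legs do no work.
W(i) = (247)(18.9 − 63.1) = -10917 J; W(iii) = (555)(63.1 − 18.9) = 24531 J.
W_net = -10917 + 24531 = 13614 J (the clockwise enclosed area).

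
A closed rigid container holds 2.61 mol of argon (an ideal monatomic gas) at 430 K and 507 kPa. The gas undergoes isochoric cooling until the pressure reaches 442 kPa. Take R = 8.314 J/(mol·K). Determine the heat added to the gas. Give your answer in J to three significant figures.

Constant volume ⇒ W = 0, so Q = ΔU = nCᵥΔT with Cᵥ = 3R/2 = 12.47 J/(mol·K).
At constant V, T₂/T₁ = P₂/P₁ ⇒ ΔT = T₁(P₂/P₁ − 1) = 430·(442/507 − 1) = -55.13 K.
ΔU = (2.61)(12.47)(-55.13) = -1794 J.

Q ≈ -1790 J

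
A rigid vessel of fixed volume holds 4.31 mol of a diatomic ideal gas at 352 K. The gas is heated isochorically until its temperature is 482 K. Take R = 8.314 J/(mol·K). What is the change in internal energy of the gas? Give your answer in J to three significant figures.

ΔU ≈ 11600 J

Constant volume ⇒ W = 0, so Q = ΔU = nCᵥΔT with Cᵥ = 5R/2 = 20.79 J/(mol·K).
ΔU = (4.31)(20.79)(482 − 352) = 11646 J.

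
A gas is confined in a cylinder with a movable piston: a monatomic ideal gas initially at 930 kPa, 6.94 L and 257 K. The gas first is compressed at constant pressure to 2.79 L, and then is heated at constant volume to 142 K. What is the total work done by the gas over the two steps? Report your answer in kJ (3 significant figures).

W_total ≈ -3.86 kJ

Step 1 (isobaric): W = PΔV = (930 kPa)(2.79 − 6.94 L) = -3860 J.
Step 2 (isochoric): W = 0 (constant volume).
W_total = -3860 + 0 = -3860 J.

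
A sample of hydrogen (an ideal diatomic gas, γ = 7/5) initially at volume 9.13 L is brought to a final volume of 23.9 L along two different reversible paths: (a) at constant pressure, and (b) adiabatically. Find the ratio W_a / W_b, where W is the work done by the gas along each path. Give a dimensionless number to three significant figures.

Path (a) isobaric: W = P₁(V₂ − V₁) → W_a/(P₁V₁) = 1.618.
Path (b) adiabatic: W = P₁V₁(1 − (V₁/V₂)^(γ−1))/(γ−1) → W_b/(P₁V₁) = 0.7987.
W_a / W_b = 1.618 / 0.7987 = 2.025.

W_a / W_b ≈ 2.03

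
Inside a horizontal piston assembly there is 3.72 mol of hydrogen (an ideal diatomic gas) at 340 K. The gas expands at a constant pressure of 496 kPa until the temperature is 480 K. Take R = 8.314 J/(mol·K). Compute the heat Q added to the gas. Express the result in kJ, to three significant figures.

Isobaric: W = nRΔT = (3.72)(8.314)(140) = 4330 J.
ΔU = nCᵥΔT with Cᵥ = 5R/2: ΔU = (3.72)(20.79)(140) = 10825 J.
Q = ΔU + W = 10825 + 4330 = 15155 J.

Q ≈ 15.2 kJ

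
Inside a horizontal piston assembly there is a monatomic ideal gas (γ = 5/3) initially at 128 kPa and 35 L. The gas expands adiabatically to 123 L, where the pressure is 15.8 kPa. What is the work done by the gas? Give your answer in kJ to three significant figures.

Adiabatic: W = (P₁V₁ − P₂V₂)/(γ − 1) with γ = 5/3.
P₁V₁ = 4480 J, P₂V₂ = 1943 J.
W = (4480 − 1943) / 0.6667 = 3805 J.

W ≈ 3.80 kJ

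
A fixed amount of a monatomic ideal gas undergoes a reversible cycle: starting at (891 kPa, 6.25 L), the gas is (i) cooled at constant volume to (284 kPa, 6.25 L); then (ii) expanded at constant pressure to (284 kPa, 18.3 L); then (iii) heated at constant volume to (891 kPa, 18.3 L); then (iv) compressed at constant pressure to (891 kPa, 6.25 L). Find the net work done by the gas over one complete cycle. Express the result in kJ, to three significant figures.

Constant-volume legs do no work.
W(ii) = (284)(18.3 − 6.25) = 3422 J; W(iv) = (891)(6.25 − 18.3) = -10737 J.
W_net = 3422 − 10737 = -7314 J (the counter-clockwise enclosed area).

W_net ≈ -7.31 kJ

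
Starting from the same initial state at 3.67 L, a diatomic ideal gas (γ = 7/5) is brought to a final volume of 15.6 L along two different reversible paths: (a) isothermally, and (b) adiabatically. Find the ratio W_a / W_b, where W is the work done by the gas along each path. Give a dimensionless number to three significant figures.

W_a / W_b ≈ 1.32

Path (a) isothermal: W = P₁V₁ ln(V₂/V₁) → W_a/(P₁V₁) = 1.447.
Path (b) adiabatic: W = P₁V₁(1 − (V₁/V₂)^(γ−1))/(γ−1) → W_b/(P₁V₁) = 1.099.
W_a / W_b = 1.447 / 1.099 = 1.317.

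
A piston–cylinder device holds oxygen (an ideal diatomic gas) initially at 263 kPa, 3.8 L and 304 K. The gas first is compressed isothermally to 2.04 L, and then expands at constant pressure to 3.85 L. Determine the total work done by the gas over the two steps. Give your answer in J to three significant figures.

Step 1 (isothermal): W = P₁V₁ ln(V₂/V₁) = (999.4) ln(2.04/3.8) = -621.7 J.
After step 1: P = 489.9 kPa, V = 2.04 L, T = 304 K.
Step 2 (isobaric): W = PΔV = (489.9 kPa)(3.85 − 2.04 L) = 886.7 J.
W_total = -621.7 + 886.7 = 265 J.

W_total ≈ 265 J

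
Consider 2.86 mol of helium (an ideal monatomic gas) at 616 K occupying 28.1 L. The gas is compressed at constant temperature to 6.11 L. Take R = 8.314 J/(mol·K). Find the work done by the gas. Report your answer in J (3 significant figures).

W ≈ -22300 J

Isothermal: W = nRT ln(V₂/V₁).
W = (2.86)(8.314)(616) × ln(6.11/28.1)
  = 14647 × -1.526
W_by_gas = -22349 J.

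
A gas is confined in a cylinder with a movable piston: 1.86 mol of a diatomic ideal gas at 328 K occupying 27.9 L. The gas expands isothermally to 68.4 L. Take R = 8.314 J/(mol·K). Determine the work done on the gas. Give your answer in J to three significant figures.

W ≈ -4550 J

Isothermal: W = nRT ln(V₂/V₁).
W = (1.86)(8.314)(328) × ln(68.4/27.9)
  = 5072 × 0.8967
W_by_gas = 4548 J; work on gas = −W_by = -4548 J.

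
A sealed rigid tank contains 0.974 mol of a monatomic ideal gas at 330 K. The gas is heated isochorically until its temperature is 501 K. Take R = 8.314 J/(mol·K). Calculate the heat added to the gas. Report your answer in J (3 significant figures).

Constant volume ⇒ W = 0, so Q = ΔU = nCᵥΔT with Cᵥ = 3R/2 = 12.47 J/(mol·K).
ΔU = (0.974)(12.47)(501 − 330) = 2077 J.

Q ≈ 2080 J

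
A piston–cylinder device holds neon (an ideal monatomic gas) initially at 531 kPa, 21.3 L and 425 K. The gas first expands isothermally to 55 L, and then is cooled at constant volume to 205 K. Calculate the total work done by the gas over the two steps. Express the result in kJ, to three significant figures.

Step 1 (isothermal): W = P₁V₁ ln(V₂/V₁) = (11310) ln(55/21.3) = 10729 J.
Step 2 (isochoric): W = 0 (constant volume).
W_total = 10729 + 0 = 10729 J.

W_total ≈ 10.7 kJ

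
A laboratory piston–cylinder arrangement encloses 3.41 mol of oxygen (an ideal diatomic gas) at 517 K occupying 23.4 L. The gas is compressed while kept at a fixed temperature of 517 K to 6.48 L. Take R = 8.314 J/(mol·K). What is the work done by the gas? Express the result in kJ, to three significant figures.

W ≈ -18.8 kJ

Isothermal: W = nRT ln(V₂/V₁).
W = (3.41)(8.314)(517) × ln(6.48/23.4)
  = 14657 × -1.284
W_by_gas = -18820 J.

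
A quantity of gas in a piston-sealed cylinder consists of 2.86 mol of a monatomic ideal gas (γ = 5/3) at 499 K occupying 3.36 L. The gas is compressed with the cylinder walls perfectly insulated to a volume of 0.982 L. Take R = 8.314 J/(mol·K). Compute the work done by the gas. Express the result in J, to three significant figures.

W ≈ -22600 J

Adiabatic: TV^(γ−1) = const with γ = 5/3.
T₂ = T₁ (V₁/V₂)^(γ−1) = 499 × (3.36/0.982)^0.667 = 499 × 2.271 = 1133 K.
W_by = nCᵥ(T₁ − T₂) = (2.86)(12.47)(499 − 1133) = -22615 J.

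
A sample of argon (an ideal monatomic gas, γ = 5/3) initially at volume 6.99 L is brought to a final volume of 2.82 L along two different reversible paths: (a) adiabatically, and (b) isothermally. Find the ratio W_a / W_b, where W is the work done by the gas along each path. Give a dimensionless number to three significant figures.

W_a / W_b ≈ 1.37

Path (a) adiabatic: W = P₁V₁(1 − (V₁/V₂)^(γ−1))/(γ−1) → W_a/(P₁V₁) = -1.247.
Path (b) isothermal: W = P₁V₁ ln(V₂/V₁) → W_b/(P₁V₁) = -0.9077.
W_a / W_b = -1.247 / -0.9077 = 1.374.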